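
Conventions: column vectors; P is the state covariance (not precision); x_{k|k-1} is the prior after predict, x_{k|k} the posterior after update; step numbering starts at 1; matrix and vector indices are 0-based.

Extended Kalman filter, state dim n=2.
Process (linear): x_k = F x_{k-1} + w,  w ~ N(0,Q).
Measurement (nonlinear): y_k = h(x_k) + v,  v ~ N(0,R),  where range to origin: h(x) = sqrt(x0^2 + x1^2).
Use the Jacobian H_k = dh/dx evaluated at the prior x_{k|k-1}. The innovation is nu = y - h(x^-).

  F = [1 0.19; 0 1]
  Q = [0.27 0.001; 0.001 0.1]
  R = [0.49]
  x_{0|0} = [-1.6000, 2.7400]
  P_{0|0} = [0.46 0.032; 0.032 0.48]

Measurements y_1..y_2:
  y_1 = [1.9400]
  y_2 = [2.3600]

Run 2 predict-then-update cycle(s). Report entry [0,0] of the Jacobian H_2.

H_jac[0,0] = -0.2130

step 1: x^-=[-1.0794, 2.7400]  P^-=[0.7595 0.1242; 0.1242 0.5800]  H_jac=[-0.3665 0.9304]  S=[1.0094]  K=[-0.1613; 0.4895]  nu=[-1.0049]  x^+=[-0.9173, 2.2481]  P^+=[0.7332 0.2039; 0.2039 0.3381]
step 2: x^-=[-0.4902, 2.2481]  P^-=[1.0929 0.2691; 0.2691 0.4381]  H_jac=[-0.2130 0.9770]  S=[0.8458]  K=[0.0356; 0.4383]  nu=[0.0591]  x^+=[-0.4881, 2.2740]  P^+=[1.0918 0.2559; 0.2559 0.2756]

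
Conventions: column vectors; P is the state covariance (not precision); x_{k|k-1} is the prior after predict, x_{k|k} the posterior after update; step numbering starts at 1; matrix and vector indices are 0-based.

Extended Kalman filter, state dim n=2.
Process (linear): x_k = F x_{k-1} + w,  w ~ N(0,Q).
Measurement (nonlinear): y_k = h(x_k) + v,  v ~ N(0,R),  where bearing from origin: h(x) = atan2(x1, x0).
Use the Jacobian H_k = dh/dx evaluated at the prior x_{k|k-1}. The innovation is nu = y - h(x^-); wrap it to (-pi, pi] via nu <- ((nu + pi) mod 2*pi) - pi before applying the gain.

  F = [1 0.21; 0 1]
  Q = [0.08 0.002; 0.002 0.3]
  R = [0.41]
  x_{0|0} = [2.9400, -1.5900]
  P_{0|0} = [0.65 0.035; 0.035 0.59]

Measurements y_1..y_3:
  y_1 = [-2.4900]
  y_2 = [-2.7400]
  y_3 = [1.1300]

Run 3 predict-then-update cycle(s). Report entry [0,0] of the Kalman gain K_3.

step 1: x^-=[2.6061, -1.5900]  P^-=[0.7707 0.1609; 0.1609 0.8900]  H_jac=[0.1706 0.2796]  S=[0.5174]  K=[0.3411; 0.5341]  nu=[-1.9422]  x^+=[1.9436, -2.6273]  P^+=[0.7105 0.0666; 0.0666 0.7424]
step 2: x^-=[1.3919, -2.6273]  P^-=[0.8513 0.2246; 0.2246 1.0424]  H_jac=[0.2972 0.1575]  S=[0.5321]  K=[0.5420; 0.4339]  nu=[-1.6564]  x^+=[0.4942, -3.3460]  P^+=[0.6950 0.0994; 0.0994 0.9422]
step 3: x^-=[-0.2085, -3.3460]  P^-=[0.8583 0.2993; 0.2993 1.2422]  H_jac=[0.2977 -0.0186]  S=[0.4832]  K=[0.5173; 0.1367]  nu=[2.7630]  x^+=[1.2209, -2.9683]  P^+=[0.7290 0.2651; 0.2651 1.2332]

K[0,0] = 0.5173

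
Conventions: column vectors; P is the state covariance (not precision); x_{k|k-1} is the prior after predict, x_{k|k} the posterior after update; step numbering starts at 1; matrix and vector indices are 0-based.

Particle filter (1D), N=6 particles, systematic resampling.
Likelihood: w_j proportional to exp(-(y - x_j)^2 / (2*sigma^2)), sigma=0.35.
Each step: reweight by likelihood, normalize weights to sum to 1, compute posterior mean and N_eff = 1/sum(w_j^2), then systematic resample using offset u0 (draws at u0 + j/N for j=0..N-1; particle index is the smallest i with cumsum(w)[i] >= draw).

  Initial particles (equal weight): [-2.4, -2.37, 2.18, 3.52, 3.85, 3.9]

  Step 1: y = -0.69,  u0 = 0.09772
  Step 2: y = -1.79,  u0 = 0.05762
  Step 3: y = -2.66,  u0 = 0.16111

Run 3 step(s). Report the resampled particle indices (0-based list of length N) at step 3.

resampled_idx = [0, 1, 2, 3, 4, 5]

step 1: w=[0.3977, 0.6023, 0.0000, 0.0000, 0.0000, 0.0000]  mean=-2.3819  Neff=1.9196  idx=[0, 0, 1, 1, 1, 1]
step 2: w=[0.1509, 0.1509, 0.1746, 0.1746, 0.1746, 0.1746]  mean=-2.3791  Neff=5.9732  idx=[0, 1, 2, 3, 4, 5]
step 3: w=[0.1742, 0.1742, 0.1629, 0.1629, 0.1629, 0.1629]  mean=-2.3805  Neff=5.9938  idx=[0, 1, 2, 3, 4, 5]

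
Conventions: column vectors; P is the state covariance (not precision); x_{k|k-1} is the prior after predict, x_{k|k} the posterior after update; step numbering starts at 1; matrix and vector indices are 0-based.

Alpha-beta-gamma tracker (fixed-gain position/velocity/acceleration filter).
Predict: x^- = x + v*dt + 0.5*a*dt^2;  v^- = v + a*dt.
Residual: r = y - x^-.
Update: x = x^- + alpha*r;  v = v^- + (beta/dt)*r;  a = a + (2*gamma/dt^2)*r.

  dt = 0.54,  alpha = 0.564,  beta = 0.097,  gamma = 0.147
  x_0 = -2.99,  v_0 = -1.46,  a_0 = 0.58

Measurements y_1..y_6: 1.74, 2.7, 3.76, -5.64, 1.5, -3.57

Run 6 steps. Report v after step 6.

step 1: x_pred=-3.6938  r=5.4338  x^+=-0.6292  v^+=-0.1707  a^+=6.0586
step 2: x_pred=0.1620  r=2.5380  x^+=1.5934  v^+=3.5568  a^+=8.6175
step 3: x_pred=4.7705  r=-1.0105  x^+=4.2006  v^+=8.0287  a^+=7.5986
step 4: x_pred=9.6440  r=-15.2840  x^+=1.0238  v^+=9.3865  a^+=-7.8112
step 5: x_pred=4.9537  r=-3.4537  x^+=3.0058  v^+=4.5481  a^+=-11.2932
step 6: x_pred=3.8152  r=-7.3852  x^+=-0.3500  v^+=-2.8768  a^+=-18.7392

v_post = -2.8768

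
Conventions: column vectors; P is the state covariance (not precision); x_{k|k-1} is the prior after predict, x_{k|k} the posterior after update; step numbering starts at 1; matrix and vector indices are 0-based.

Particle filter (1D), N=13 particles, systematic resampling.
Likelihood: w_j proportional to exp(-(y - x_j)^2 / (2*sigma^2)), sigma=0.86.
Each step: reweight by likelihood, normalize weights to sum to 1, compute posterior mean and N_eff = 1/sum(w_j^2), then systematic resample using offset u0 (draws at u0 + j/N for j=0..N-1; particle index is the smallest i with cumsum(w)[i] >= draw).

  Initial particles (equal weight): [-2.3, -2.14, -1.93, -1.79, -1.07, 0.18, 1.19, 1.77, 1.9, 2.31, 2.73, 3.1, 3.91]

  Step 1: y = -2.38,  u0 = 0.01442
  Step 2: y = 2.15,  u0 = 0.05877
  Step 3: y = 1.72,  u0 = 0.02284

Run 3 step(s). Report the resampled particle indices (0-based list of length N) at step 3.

resampled_idx = [1, 2, 3, 4, 4, 5, 6, 7, 8, 9, 10, 11, 12]

step 1: w=[0.2524, 0.2438, 0.2210, 0.2003, 0.0794, 0.0030, 0.0000, 0.0000, 0.0000, 0.0000, 0.0000, 0.0000, 0.0000]  mean=-1.9717  Neff=4.5784  idx=[0, 0, 0, 0, 1, 1, 1, 2, 2, 2, 3, 3, 4]
step 2: w=[0.0015, 0.0015, 0.0015, 0.0015, 0.0039, 0.0039, 0.0039, 0.0128, 0.0128, 0.0128, 0.0273, 0.0273, 0.8895]  mean=-1.1621  Neff=1.2607  idx=[10, 12, 12, 12, 12, 12, 12, 12, 12, 12, 12, 12, 12]
step 3: w=[0.0039, 0.0830, 0.0830, 0.0830, 0.0830, 0.0830, 0.0830, 0.0830, 0.0830, 0.0830, 0.0830, 0.0830, 0.0830]  mean=-1.0728  Neff=12.0912  idx=[1, 2, 3, 4, 4, 5, 6, 7, 8, 9, 10, 11, 12]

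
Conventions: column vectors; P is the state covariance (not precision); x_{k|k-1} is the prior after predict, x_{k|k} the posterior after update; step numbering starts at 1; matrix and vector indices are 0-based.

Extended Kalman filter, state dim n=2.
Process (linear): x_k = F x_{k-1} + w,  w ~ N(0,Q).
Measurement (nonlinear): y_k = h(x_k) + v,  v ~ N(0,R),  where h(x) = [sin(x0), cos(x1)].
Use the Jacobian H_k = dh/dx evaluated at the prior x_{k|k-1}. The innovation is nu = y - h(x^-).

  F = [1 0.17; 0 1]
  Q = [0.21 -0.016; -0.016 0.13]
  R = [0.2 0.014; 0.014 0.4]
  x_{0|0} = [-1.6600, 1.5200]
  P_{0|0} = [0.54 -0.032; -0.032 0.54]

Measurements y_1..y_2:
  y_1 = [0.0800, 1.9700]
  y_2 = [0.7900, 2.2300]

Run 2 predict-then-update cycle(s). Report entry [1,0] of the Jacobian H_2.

H_jac[1,0] = 0.0000

step 1: x^-=[-1.4016, 1.5200]  P^-=[0.7547 0.0438; 0.0438 0.6700]  H_jac=[0.1684 0.0000; 0.0000 -0.9987]  S=[0.2214 0.0066; 0.0066 1.0683]  K=[0.5754 -0.0445; 0.0521 -0.6267]  nu=[1.0657, 1.9192]  x^+=[-0.8739, 0.3727]  P^+=[0.6797 0.0098; 0.0098 0.2503]
step 2: x^-=[-0.8105, 0.3727]  P^-=[0.9002 0.0363; 0.0363 0.3803]  H_jac=[0.6891 0.0000; 0.0000 -0.3642]  S=[0.6275 0.0049; 0.0049 0.4504]  K=[0.9889 -0.0401; 0.0423 -0.3079]  nu=[1.5146, 1.2987]  x^+=[0.6353, 0.0369]  P^+=[0.2862 0.0060; 0.0060 0.3366]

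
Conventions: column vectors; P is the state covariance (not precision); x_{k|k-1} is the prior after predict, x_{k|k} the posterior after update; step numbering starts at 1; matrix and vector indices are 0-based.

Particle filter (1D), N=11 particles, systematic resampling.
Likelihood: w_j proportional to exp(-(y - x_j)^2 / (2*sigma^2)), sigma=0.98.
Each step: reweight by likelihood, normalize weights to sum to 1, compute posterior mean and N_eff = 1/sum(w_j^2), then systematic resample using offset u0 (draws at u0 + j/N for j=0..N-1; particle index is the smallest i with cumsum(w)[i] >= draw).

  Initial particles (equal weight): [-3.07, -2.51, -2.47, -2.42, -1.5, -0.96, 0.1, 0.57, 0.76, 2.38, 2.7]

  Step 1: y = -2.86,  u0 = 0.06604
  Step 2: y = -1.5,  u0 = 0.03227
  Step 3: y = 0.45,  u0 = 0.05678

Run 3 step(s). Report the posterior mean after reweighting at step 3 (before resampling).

post_mean = -1.3469

step 1: w=[0.2277, 0.2186, 0.2153, 0.2107, 0.0890, 0.0356, 0.0024, 0.0005, 0.0003, 0.0000, 0.0000]  mean=-2.4562  Neff=5.0111  idx=[0, 0, 1, 1, 1, 2, 2, 3, 3, 4, 5]
step 2: w=[0.0414, 0.0414, 0.0879, 0.0879, 0.0879, 0.0916, 0.0916, 0.0962, 0.0962, 0.1495, 0.1284]  mean=-2.1817  Neff=9.9277  idx=[0, 2, 3, 4, 5, 6, 7, 8, 9, 9, 10]
step 3: w=[0.0022, 0.0146, 0.0146, 0.0146, 0.0165, 0.0165, 0.0192, 0.0192, 0.1931, 0.1931, 0.4965]  mean=-1.3469  Neff=3.0963  idx=[4, 8, 8, 9, 9, 10, 10, 10, 10, 10, 10]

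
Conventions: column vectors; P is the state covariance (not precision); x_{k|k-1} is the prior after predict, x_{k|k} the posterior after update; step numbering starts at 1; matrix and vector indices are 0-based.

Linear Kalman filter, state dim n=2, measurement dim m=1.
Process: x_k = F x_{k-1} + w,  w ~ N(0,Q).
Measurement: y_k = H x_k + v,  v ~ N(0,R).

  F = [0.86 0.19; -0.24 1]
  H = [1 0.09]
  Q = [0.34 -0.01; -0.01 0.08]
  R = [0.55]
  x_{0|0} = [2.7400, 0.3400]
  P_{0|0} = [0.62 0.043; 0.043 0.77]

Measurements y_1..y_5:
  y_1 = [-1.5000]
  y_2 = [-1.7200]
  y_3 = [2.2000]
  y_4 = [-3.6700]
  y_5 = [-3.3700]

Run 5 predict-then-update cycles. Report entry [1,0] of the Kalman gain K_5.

step 1: x^-=[2.4210, -0.3176]  P^-=[0.8404 0.0434; 0.0434 0.8651]  S=[1.4052]  K=[0.6008; 0.0863]  nu=[-3.8924]  x^+=[0.0823, -0.6533]  P^+=[0.3331 -0.0295; -0.0295 0.8546]
step 2: x^-=[-0.0534, -0.6731]  P^-=[0.6076 0.0596; 0.0596 0.9680]  S=[1.1762]  K=[0.5211; 0.1248]  nu=[-1.6061]  x^+=[-0.8904, -0.8735]  P^+=[0.2881 -0.0169; -0.0169 0.9496]
step 3: x^-=[-0.9317, -0.6598]  P^-=[0.5819 0.0972; 0.0972 1.0543]  S=[1.1579]  K=[0.5101; 0.1659]  nu=[3.1910]  x^+=[0.6960, -0.1303]  P^+=[0.2806 -0.0008; -0.0008 1.0225]
step 4: x^-=[0.5738, -0.2974]  P^-=[0.5842 0.1257; 0.1257 1.1190]  S=[1.1659]  K=[0.5108; 0.1942]  nu=[-4.2171]  x^+=[-1.5802, -1.1164]  P^+=[0.2800 0.0101; 0.0101 1.0750]
step 5: x^-=[-1.5711, -0.7371]  P^-=[0.5892 0.1447; 0.1447 1.1663]  S=[1.1747]  K=[0.5127; 0.2125]  nu=[-1.7326]  x^+=[-2.4593, -1.1053]  P^+=[0.2805 0.0167; 0.0167 1.1133]

K[1,0] = 0.2125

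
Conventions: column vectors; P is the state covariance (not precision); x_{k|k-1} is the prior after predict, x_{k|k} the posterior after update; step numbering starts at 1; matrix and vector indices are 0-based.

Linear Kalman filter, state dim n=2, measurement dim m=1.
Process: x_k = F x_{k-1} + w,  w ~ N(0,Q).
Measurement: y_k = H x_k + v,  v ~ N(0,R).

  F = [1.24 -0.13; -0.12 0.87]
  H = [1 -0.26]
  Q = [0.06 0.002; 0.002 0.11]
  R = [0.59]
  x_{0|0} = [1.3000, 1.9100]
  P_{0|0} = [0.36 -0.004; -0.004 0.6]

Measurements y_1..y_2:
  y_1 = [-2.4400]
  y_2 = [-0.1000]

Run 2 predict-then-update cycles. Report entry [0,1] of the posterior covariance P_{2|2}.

step 1: x^-=[1.3637, 1.5057]  P^-=[0.6250 -0.1238; -0.1238 0.5702]  S=[1.3179]  K=[0.4986; -0.2064]  nu=[-3.4122]  x^+=[-0.3378, 2.2101]  P^+=[0.2973 0.0118; 0.0118 0.5140]
step 2: x^-=[-0.7062, 1.9633]  P^-=[0.5220 -0.0874; -0.0874 0.5009]  S=[1.1913]  K=[0.4572; -0.1827]  nu=[1.1166]  x^+=[-0.1956, 1.7593]  P^+=[0.2729 0.0121; 0.0121 0.4611]

P_post[0,1] = 0.0121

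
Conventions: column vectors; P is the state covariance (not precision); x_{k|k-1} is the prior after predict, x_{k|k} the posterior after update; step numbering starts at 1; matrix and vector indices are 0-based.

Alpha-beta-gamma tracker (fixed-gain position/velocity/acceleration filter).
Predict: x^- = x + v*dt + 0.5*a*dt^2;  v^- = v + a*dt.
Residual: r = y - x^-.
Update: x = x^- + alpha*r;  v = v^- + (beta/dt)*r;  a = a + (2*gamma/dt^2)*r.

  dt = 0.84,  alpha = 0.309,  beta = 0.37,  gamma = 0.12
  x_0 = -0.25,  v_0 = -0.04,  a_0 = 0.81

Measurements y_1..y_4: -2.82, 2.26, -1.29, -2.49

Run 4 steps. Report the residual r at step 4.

step 1: x_pred=0.0022  r=-2.8222  x^+=-0.8699  v^+=-0.6027  a^+=-0.1499
step 2: x_pred=-1.4290  r=3.6890  x^+=-0.2891  v^+=0.8963  a^+=1.1049
step 3: x_pred=0.8536  r=-2.1436  x^+=0.1912  v^+=0.8802  a^+=0.3758
step 4: x_pred=1.0631  r=-3.5531  x^+=-0.0348  v^+=-0.3692  a^+=-0.8328

resid = -3.5531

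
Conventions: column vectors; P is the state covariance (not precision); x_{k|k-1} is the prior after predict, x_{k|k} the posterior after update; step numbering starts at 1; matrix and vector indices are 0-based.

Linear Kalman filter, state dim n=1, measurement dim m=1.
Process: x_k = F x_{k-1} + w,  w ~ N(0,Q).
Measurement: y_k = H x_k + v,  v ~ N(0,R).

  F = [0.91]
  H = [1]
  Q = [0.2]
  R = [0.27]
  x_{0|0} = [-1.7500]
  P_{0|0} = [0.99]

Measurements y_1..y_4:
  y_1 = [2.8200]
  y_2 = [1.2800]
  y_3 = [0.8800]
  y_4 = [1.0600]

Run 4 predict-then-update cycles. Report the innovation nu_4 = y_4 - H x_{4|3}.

step 1: x^-=[-1.5925]  P^-=[1.0198]  S=[1.2898]  K=[0.7907]  nu=[4.4125]  x^+=[1.8963]  P^+=[0.2135]
step 2: x^-=[1.7257]  P^-=[0.3768]  S=[0.6468]  K=[0.5825]  nu=[-0.4457]  x^+=[1.4660]  P^+=[0.1573]
step 3: x^-=[1.3341]  P^-=[0.3303]  S=[0.6003]  K=[0.5502]  nu=[-0.4541]  x^+=[1.0843]  P^+=[0.1486]
step 4: x^-=[0.9867]  P^-=[0.3230]  S=[0.5930]  K=[0.5447]  nu=[0.0733]  x^+=[1.0266]  P^+=[0.1471]

innov = [0.0733]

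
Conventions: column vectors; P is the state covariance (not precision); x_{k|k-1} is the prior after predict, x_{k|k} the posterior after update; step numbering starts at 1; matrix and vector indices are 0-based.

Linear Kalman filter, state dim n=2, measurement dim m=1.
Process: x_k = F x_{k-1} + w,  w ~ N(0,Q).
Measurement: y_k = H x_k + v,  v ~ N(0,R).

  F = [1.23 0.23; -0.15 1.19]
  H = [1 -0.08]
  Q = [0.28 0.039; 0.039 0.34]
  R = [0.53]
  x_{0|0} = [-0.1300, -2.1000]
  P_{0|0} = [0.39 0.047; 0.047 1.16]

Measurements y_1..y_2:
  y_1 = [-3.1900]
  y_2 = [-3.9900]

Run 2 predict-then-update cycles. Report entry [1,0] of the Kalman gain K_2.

step 1: x^-=[-0.6429, -2.4795]  P^-=[0.9580 0.3517; 0.3517 1.9747]  S=[1.4444]  K=[0.6438; 0.1341]  nu=[-2.7455]  x^+=[-2.4104, -2.8478]  P^+=[0.3594 0.2270; 0.2270 1.9487]
step 2: x^-=[-3.6198, -3.0273]  P^-=[1.0552 0.8305; 0.8305 3.0266]  S=[1.4717]  K=[0.6719; 0.3998]  nu=[-0.6124]  x^+=[-4.0312, -3.2721]  P^+=[0.3909 0.4352; 0.4352 2.7914]

K[1,0] = 0.3998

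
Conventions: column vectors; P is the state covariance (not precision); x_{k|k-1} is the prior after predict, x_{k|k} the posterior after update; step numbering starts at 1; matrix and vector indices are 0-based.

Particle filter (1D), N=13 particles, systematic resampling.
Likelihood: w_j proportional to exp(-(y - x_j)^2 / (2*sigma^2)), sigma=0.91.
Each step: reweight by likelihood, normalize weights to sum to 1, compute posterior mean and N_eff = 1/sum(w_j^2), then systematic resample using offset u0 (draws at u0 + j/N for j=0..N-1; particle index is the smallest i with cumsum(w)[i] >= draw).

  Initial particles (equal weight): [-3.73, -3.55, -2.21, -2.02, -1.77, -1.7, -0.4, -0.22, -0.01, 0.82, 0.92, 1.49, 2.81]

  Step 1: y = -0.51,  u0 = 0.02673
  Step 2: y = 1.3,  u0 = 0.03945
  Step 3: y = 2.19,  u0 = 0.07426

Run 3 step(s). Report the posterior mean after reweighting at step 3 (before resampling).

post_mean = 0.7628

step 1: w=[0.0004, 0.0008, 0.0366, 0.0529, 0.0804, 0.0892, 0.2081, 0.1993, 0.1803, 0.0721, 0.0610, 0.0187, 0.0003]  mean=-0.4710  Neff=6.9763  idx=[2, 4, 5, 5, 6, 6, 7, 7, 7, 8, 8, 9, 10]
step 2: w=[0.0002, 0.0009, 0.0012, 0.0012, 0.0485, 0.0485, 0.0688, 0.0688, 0.0688, 0.0985, 0.0985, 0.2416, 0.2545]  mean=0.3399  Neff=6.1945  idx=[4, 6, 7, 8, 9, 10, 10, 11, 11, 11, 12, 12, 12]
step 3: w=[0.0074, 0.0127, 0.0127, 0.0127, 0.0227, 0.0227, 0.0227, 0.1360, 0.1360, 0.1360, 0.1595, 0.1595, 0.1595]  mean=0.7628  Neff=7.4692  idx=[5, 7, 7, 8, 8, 9, 10, 10, 11, 11, 12, 12, 12]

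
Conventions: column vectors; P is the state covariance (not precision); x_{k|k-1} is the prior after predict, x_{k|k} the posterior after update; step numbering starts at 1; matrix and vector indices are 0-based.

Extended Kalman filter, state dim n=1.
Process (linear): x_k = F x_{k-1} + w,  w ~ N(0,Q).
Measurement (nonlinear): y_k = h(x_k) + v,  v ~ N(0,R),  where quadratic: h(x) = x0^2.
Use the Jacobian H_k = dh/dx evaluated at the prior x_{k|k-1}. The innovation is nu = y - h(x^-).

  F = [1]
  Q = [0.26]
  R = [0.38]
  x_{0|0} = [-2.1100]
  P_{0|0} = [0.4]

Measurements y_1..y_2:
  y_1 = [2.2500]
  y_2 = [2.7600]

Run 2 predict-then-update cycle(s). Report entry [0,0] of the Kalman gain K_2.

K[0,0] = -0.2754

step 1: x^-=[-2.1100]  P^-=[0.6600]  H_jac=[-4.2200]  S=[12.1335]  K=[-0.2295]  nu=[-2.2021]  x^+=[-1.6045]  P^+=[0.0207]
step 2: x^-=[-1.6045]  P^-=[0.2807]  H_jac=[-3.2090]  S=[3.2703]  K=[-0.2754]  nu=[0.1855]  x^+=[-1.6556]  P^+=[0.0326]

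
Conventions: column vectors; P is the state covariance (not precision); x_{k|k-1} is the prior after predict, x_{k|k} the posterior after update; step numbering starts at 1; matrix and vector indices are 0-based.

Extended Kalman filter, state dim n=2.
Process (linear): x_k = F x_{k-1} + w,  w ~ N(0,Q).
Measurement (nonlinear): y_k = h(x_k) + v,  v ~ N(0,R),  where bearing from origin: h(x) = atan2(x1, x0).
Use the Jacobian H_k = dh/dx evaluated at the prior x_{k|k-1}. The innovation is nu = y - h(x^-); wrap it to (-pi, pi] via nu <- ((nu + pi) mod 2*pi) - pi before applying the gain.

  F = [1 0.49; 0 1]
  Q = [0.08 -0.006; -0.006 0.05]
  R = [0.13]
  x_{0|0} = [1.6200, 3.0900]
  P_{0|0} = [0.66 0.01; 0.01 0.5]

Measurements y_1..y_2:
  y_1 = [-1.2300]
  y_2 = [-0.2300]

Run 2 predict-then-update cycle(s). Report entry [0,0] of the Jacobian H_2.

H_jac[0,0] = -0.0651

step 1: x^-=[3.1341, 3.0900]  P^-=[0.8699 0.2490; 0.2490 0.5500]  H_jac=[-0.1595 0.1618]  S=[0.1537]  K=[-0.6408; 0.3206]  nu=[-2.0083]  x^+=[4.4209, 2.4462]  P^+=[0.8068 0.2806; 0.2806 0.5342]
step 2: x^-=[5.6196, 2.4462]  P^-=[1.2900 0.5363; 0.5363 0.5842]  H_jac=[-0.0651 0.1496]  S=[0.1381]  K=[-0.0273; 0.3800]  nu=[-0.6406]  x^+=[5.6370, 2.2028]  P^+=[1.2899 0.5378; 0.5378 0.5643]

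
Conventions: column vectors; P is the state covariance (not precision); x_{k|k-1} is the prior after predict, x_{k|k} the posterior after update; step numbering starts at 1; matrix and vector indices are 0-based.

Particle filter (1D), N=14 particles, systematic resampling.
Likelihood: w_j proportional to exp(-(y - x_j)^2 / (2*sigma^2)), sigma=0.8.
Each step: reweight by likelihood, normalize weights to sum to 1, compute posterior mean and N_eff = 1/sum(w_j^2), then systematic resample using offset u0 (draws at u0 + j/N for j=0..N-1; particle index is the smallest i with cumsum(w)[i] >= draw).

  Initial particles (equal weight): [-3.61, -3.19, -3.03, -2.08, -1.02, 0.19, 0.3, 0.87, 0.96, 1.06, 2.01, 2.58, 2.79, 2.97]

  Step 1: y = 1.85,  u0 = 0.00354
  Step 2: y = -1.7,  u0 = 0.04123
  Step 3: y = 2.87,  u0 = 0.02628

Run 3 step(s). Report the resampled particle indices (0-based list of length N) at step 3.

step 1: w=[0.0000, 0.0000, 0.0000, 0.0000, 0.0004, 0.0263, 0.0347, 0.1070, 0.1221, 0.1392, 0.2222, 0.1495, 0.1136, 0.0851]  mean=1.7747  Neff=7.1699  idx=[5, 7, 7, 8, 8, 9, 10, 10, 10, 10, 11, 11, 12, 13]
step 2: w=[0.7351, 0.0688, 0.0688, 0.0476, 0.0476, 0.0312, 0.0003, 0.0003, 0.0003, 0.0003, 0.0000, 0.0000, 0.0000, 0.0000]  mean=0.3858  Neff=1.8009  idx=[0, 0, 0, 0, 0, 0, 0, 0, 0, 0, 1, 2, 3, 5]
step 3: w=[0.0141, 0.0141, 0.0141, 0.0141, 0.0141, 0.0141, 0.0141, 0.0141, 0.0141, 0.0141, 0.1692, 0.1692, 0.2228, 0.2979]  mean=0.8509  Neff=5.0595  idx=[1, 6, 10, 10, 11, 11, 11, 12, 12, 12, 13, 13, 13, 13]

resampled_idx = [1, 6, 10, 10, 11, 11, 11, 12, 12, 12, 13, 13, 13, 13]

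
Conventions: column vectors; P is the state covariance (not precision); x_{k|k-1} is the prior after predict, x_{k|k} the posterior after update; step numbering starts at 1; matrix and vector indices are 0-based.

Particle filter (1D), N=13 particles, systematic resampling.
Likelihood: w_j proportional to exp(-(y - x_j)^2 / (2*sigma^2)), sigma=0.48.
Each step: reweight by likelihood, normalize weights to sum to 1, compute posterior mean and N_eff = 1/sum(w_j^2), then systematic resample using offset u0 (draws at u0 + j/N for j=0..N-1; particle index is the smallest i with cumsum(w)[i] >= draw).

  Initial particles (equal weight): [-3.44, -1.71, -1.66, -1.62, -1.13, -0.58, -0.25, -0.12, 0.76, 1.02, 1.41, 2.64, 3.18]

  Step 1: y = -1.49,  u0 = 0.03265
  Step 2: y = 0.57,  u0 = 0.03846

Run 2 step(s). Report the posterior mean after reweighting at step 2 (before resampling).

post_mean = -0.6181

step 1: w=[0.0001, 0.2384, 0.2487, 0.2552, 0.1999, 0.0439, 0.0094, 0.0045, 0.0000, 0.0000, 0.0000, 0.0000, 0.0000]  mean=-1.4883  Neff=4.4293  idx=[1, 1, 1, 2, 2, 2, 3, 3, 3, 3, 4, 4, 5]
step 2: w=[0.0002, 0.0002, 0.0002, 0.0003, 0.0003, 0.0003, 0.0005, 0.0005, 0.0005, 0.0005, 0.0311, 0.0311, 0.9341]  mean=-0.6181  Neff=1.1435  idx=[11, 12, 12, 12, 12, 12, 12, 12, 12, 12, 12, 12, 12]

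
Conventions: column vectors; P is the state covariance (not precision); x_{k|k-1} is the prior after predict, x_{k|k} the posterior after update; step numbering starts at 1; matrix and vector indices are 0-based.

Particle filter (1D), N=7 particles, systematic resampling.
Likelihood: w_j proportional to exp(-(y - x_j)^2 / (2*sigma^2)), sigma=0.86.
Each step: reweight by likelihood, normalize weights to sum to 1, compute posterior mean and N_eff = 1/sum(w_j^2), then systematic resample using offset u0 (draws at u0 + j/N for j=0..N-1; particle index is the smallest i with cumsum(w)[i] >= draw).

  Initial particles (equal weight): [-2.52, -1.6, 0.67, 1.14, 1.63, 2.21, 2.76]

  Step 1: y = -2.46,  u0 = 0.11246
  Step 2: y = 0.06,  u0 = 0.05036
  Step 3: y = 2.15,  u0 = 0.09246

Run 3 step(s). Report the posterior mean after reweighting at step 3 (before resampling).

post_mean = -1.6008

step 1: w=[0.6213, 0.3778, 0.0008, 0.0001, 0.0000, 0.0000, 0.0000]  mean=-2.1694  Neff=1.8913  idx=[0, 0, 0, 0, 1, 1, 1]
step 2: w=[0.0218, 0.0218, 0.0218, 0.0218, 0.3043, 0.3043, 0.3043]  mean=-1.6801  Neff=3.5754  idx=[2, 4, 4, 5, 5, 6, 6]
step 3: w=[0.0009, 0.1665, 0.1665, 0.1665, 0.1665, 0.1665, 0.1665]  mean=-1.6008  Neff=6.0106  idx=[1, 2, 3, 4, 4, 5, 6]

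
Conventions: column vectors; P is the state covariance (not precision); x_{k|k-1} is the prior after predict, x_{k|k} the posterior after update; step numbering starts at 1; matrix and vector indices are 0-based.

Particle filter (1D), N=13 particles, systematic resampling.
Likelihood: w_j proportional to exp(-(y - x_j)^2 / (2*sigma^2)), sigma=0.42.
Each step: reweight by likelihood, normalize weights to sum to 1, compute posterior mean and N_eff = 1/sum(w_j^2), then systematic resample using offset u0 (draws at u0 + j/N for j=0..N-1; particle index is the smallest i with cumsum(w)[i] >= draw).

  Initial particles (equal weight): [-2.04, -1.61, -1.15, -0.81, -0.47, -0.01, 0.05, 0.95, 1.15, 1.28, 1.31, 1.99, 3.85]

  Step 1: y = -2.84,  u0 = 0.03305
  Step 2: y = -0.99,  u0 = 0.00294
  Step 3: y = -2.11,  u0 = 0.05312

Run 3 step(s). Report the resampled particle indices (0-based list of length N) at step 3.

resampled_idx = [0, 1, 2, 2, 3, 4, 5, 6, 7, 7, 9, 10, 12]

step 1: w=[0.9207, 0.0775, 0.0017, 0.0000, 0.0000, 0.0000, 0.0000, 0.0000, 0.0000, 0.0000, 0.0000, 0.0000, 0.0000]  mean=-2.0051  Neff=1.1714  idx=[0, 0, 0, 0, 0, 0, 0, 0, 0, 0, 0, 0, 1]
step 2: w=[0.0509, 0.0509, 0.0509, 0.0509, 0.0509, 0.0509, 0.0509, 0.0509, 0.0509, 0.0509, 0.0509, 0.0509, 0.3895]  mean=-1.8725  Neff=5.4717  idx=[0, 1, 3, 4, 6, 7, 9, 10, 12, 12, 12, 12, 12]
step 3: w=[0.0953, 0.0953, 0.0953, 0.0953, 0.0953, 0.0953, 0.0953, 0.0953, 0.0476, 0.0476, 0.0476, 0.0476, 0.0476]  mean=-1.9377  Neff=11.9150  idx=[0, 1, 2, 2, 3, 4, 5, 6, 7, 7, 9, 10, 12]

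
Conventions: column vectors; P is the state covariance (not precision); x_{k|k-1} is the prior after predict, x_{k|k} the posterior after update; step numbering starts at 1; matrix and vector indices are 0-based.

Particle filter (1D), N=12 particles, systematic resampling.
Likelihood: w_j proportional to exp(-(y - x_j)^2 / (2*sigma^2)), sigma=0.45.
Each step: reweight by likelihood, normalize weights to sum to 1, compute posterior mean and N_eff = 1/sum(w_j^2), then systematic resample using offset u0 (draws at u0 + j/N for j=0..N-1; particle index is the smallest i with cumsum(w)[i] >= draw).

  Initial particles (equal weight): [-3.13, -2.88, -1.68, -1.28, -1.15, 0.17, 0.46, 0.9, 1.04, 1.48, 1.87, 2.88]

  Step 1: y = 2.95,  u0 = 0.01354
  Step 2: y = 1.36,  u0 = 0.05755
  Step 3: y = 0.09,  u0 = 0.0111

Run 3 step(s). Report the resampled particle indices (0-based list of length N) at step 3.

step 1: w=[0.0000, 0.0000, 0.0000, 0.0000, 0.0000, 0.0000, 0.0000, 0.0000, 0.0001, 0.0046, 0.0535, 0.9418]  mean=2.8193  Neff=1.1239  idx=[10, 11, 11, 11, 11, 11, 11, 11, 11, 11, 11, 11]
step 2: w=[0.9349, 0.0059, 0.0059, 0.0059, 0.0059, 0.0059, 0.0059, 0.0059, 0.0059, 0.0059, 0.0059, 0.0059]  mean=1.9357  Neff=1.1436  idx=[0, 0, 0, 0, 0, 0, 0, 0, 0, 0, 0, 7]
step 3: w=[0.0909, 0.0909, 0.0909, 0.0909, 0.0909, 0.0909, 0.0909, 0.0909, 0.0909, 0.0909, 0.0909, 0.0000]  mean=1.8700  Neff=11.0000  idx=[0, 1, 1, 2, 3, 4, 5, 6, 7, 8, 9, 10]

resampled_idx = [0, 1, 1, 2, 3, 4, 5, 6, 7, 8, 9, 10]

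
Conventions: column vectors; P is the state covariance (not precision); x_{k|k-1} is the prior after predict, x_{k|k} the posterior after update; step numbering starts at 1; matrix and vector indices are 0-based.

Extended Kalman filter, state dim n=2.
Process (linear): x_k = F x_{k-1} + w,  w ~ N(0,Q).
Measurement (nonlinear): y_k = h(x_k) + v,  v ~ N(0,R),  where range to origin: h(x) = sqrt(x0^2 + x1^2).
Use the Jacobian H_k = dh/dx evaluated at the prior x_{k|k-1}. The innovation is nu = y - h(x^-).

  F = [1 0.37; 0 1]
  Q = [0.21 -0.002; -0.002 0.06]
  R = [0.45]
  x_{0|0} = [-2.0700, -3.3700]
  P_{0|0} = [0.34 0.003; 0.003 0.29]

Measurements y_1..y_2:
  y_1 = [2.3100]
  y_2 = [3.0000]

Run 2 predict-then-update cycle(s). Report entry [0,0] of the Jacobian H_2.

H_jac[0,0] = -0.7679

step 1: x^-=[-3.3169, -3.3700]  P^-=[0.5919 0.1083; 0.1083 0.3500]  H_jac=[-0.7015 -0.7127]  S=[1.0273]  K=[-0.4793; -0.3168]  nu=[-2.4185]  x^+=[-2.1577, -2.6039]  P^+=[0.3559 -0.0477; -0.0477 0.2469]
step 2: x^-=[-3.1212, -2.6039]  P^-=[0.5644 0.0417; 0.0417 0.3069]  H_jac=[-0.7679 -0.6406]  S=[0.9498]  K=[-0.4845; -0.2407]  nu=[-1.0647]  x^+=[-2.6053, -2.3476]  P^+=[0.3415 -0.0691; -0.0691 0.2519]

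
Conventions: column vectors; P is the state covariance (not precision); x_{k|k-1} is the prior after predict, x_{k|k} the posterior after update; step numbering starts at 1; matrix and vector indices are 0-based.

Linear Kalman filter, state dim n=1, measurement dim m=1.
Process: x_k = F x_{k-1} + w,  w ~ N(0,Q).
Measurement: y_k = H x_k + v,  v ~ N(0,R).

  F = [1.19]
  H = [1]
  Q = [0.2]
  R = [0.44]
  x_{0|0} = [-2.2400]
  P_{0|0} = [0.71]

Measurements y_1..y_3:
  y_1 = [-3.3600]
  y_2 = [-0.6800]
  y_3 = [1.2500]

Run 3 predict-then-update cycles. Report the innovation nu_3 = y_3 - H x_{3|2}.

innov = [3.5383]

step 1: x^-=[-2.6656]  P^-=[1.2054]  S=[1.6454]  K=[0.7326]  nu=[-0.6944]  x^+=[-3.1743]  P^+=[0.3223]
step 2: x^-=[-3.7774]  P^-=[0.6565]  S=[1.0965]  K=[0.5987]  nu=[3.0974]  x^+=[-1.9230]  P^+=[0.2634]
step 3: x^-=[-2.2883]  P^-=[0.5730]  S=[1.0130]  K=[0.5657]  nu=[3.5383]  x^+=[-0.2868]  P^+=[0.2489]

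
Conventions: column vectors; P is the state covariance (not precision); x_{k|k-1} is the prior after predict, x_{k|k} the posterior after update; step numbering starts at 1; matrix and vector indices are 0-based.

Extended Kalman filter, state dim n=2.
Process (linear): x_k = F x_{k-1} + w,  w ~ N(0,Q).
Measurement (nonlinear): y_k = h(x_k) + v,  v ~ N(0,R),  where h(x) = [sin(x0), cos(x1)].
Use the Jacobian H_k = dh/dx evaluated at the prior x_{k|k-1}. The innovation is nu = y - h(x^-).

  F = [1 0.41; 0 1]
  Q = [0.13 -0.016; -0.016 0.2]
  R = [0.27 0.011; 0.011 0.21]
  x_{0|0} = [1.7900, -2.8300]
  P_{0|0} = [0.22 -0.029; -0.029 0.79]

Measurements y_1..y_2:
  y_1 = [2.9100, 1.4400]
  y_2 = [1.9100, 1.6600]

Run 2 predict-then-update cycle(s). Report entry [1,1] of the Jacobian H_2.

step 1: x^-=[0.6297, -2.8300]  P^-=[0.4590 0.2789; 0.2789 0.9900]  H_jac=[0.8082 0.0000; 0.0000 0.3066]  S=[0.5698 0.0801; 0.0801 0.3030]  K=[0.6350 0.1143; 0.2646 0.9316]  nu=[2.3211, 2.3918]  x^+=[2.3769, 0.0124]  P^+=[0.2137 0.1011; 0.1011 0.6476]
step 2: x^-=[2.3820, 0.0124]  P^-=[0.5354 0.3506; 0.3506 0.8476]  H_jac=[-0.7251 0.0000; 0.0000 -0.0124]  S=[0.5515 0.0141; 0.0141 0.2101]  K=[-0.7046 0.0268; -0.4605 -0.0189]  nu=[1.2214, 0.6601]  x^+=[1.5390, -0.5625]  P^+=[0.2620 0.1717; 0.1717 0.7304]

H_jac[1,1] = -0.0124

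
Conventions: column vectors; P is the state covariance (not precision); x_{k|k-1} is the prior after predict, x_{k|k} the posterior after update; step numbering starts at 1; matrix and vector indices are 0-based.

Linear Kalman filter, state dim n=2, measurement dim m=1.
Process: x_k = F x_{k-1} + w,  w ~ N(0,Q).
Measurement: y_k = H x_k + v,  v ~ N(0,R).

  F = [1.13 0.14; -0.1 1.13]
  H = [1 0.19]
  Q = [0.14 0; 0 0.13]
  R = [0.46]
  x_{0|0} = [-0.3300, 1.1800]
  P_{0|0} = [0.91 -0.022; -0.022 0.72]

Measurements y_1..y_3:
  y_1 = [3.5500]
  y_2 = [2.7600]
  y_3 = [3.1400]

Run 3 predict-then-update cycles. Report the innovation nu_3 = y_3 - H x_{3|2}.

step 1: x^-=[-0.2077, 1.3664]  P^-=[1.3091 -0.0167; -0.0167 1.0634]  S=[1.8012]  K=[0.7251; 0.1029]  nu=[3.4981]  x^+=[2.3286, 1.7264]  P^+=[0.3622 -0.1511; -0.1511 1.0444]
step 2: x^-=[2.8730, 1.7179]  P^-=[0.5752 -0.0665; -0.0665 1.5013]  S=[1.0641]  K=[0.5287; 0.2055]  nu=[-0.4394]  x^+=[2.6407, 1.6276]  P^+=[0.2778 -0.1822; -0.1822 1.4564]
step 3: x^-=[3.2119, 1.5751]  P^-=[0.4656 -0.0310; -0.0310 2.0336]  S=[0.9872]  K=[0.4657; 0.3599]  nu=[-0.3711]  x^+=[3.0390, 1.4415]  P^+=[0.2515 -0.1965; -0.1965 1.9057]

innov = [-0.3711]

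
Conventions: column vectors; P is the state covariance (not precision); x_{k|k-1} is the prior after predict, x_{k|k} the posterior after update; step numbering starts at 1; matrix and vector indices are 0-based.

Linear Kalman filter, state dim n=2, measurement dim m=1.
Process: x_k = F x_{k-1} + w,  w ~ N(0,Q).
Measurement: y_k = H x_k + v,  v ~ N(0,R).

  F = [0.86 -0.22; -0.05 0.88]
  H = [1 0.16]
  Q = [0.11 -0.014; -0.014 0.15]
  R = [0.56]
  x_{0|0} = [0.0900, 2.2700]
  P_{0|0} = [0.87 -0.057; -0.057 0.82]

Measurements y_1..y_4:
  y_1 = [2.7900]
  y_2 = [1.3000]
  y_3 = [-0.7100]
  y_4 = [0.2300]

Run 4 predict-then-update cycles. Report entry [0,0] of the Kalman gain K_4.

step 1: x^-=[-0.4220, 1.9931]  P^-=[0.8147 -0.2539; -0.2539 0.7922]  S=[1.3137]  K=[0.5892; -0.0968]  nu=[2.8931]  x^+=[1.2827, 1.7130]  P^+=[0.3586 -0.1790; -0.1790 0.7799]
step 2: x^-=[0.7262, 1.4433]  P^-=[0.4807 -0.3178; -0.3178 0.7706]  S=[0.9587]  K=[0.4484; -0.2029]  nu=[0.3428]  x^+=[0.8799, 1.3738]  P^+=[0.2880 -0.2306; -0.2306 0.7311]
step 3: x^-=[0.4545, 1.1649]  P^-=[0.4456 -0.3450; -0.3450 0.7372]  S=[0.9141]  K=[0.4271; -0.2484]  nu=[-1.3509]  x^+=[-0.1225, 1.5005]  P^+=[0.2789 -0.2480; -0.2480 0.6808]
step 4: x^-=[-0.4354, 1.3265]  P^-=[0.4431 -0.3482; -0.3482 0.6997]  S=[0.9095]  K=[0.4259; -0.2598]  nu=[0.4532]  x^+=[-0.2424, 1.2088]  P^+=[0.2781 -0.2476; -0.2476 0.6384]

K[0,0] = 0.4259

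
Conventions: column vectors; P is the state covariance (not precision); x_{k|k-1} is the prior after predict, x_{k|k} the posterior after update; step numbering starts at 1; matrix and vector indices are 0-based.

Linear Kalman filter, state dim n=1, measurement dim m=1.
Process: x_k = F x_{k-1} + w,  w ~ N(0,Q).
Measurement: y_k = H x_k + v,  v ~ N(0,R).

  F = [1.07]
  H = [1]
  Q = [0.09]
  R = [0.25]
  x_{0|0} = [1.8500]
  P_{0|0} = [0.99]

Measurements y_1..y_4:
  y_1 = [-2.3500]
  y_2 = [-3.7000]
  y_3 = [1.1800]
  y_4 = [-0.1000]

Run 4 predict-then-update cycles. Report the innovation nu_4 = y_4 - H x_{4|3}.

innov = [0.8877]

step 1: x^-=[1.9795]  P^-=[1.2235]  S=[1.4735]  K=[0.8303]  nu=[-4.3295]  x^+=[-1.6154]  P^+=[0.2076]
step 2: x^-=[-1.7285]  P^-=[0.3277]  S=[0.5777]  K=[0.5672]  nu=[-1.9715]  x^+=[-2.8468]  P^+=[0.1418]
step 3: x^-=[-3.0460]  P^-=[0.2524]  S=[0.5024]  K=[0.5023]  nu=[4.2260]  x^+=[-0.9231]  P^+=[0.1256]
step 4: x^-=[-0.9877]  P^-=[0.2338]  S=[0.4838]  K=[0.4832]  nu=[0.8877]  x^+=[-0.5588]  P^+=[0.1208]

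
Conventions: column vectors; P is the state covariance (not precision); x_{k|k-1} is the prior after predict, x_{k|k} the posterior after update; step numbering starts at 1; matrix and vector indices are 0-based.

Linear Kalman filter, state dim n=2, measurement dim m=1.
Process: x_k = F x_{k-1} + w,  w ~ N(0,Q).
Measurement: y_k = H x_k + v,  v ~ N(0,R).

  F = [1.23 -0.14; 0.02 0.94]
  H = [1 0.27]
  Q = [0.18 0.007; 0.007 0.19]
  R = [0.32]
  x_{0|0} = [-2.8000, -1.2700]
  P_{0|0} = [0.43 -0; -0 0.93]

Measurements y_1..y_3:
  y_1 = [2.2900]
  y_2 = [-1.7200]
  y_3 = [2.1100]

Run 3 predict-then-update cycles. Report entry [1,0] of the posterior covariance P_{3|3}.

step 1: x^-=[-3.2662, -1.2498]  P^-=[0.8488 -0.1048; -0.1048 1.0119]  S=[1.1859]  K=[0.6918; 0.1420]  nu=[5.8936]  x^+=[0.8112, -0.4129]  P^+=[0.2811 -0.2213; -0.2213 0.9880]
step 2: x^-=[1.0556, -0.3719]  P^-=[0.7009 -0.3714; -0.3714 1.0548]  S=[0.8973]  K=[0.6694; -0.0965]  nu=[-2.6752]  x^+=[-0.7352, -0.1137]  P^+=[0.2988 -0.3134; -0.3134 1.0464]
step 3: x^-=[-0.8884, -0.1216]  P^-=[0.7606 -0.4849; -0.4849 1.1030]  S=[0.8991]  K=[0.7003; -0.2080]  nu=[3.0312]  x^+=[1.2343, -0.7522]  P^+=[0.3196 -0.3539; -0.3539 1.0641]

P_post[1,0] = -0.3539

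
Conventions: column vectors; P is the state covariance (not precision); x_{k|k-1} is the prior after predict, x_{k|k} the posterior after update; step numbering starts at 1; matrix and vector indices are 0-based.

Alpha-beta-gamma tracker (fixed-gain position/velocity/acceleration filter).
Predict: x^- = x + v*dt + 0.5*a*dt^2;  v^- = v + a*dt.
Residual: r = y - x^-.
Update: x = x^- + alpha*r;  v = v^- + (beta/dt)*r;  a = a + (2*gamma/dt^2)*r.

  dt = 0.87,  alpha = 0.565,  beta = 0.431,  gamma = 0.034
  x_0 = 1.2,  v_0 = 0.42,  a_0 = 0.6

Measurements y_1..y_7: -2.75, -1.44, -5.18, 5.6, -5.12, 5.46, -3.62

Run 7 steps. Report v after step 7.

v_post = -0.6585

step 1: x_pred=1.7925  r=-4.5425  x^+=-0.7740  v^+=-1.3084  a^+=0.1919
step 2: x_pred=-1.8397  r=0.3997  x^+=-1.6139  v^+=-0.9434  a^+=0.2278
step 3: x_pred=-2.3484  r=-2.8316  x^+=-3.9483  v^+=-2.1480  a^+=-0.0266
step 4: x_pred=-5.8271  r=11.4271  x^+=0.6292  v^+=3.4899  a^+=1.0000
step 5: x_pred=4.0439  r=-9.1639  x^+=-1.1337  v^+=-0.1799  a^+=0.1767
step 6: x_pred=-1.2233  r=6.6833  x^+=2.5527  v^+=3.2848  a^+=0.7772
step 7: x_pred=5.7046  r=-9.3246  x^+=0.4362  v^+=-0.6585  a^+=-0.0606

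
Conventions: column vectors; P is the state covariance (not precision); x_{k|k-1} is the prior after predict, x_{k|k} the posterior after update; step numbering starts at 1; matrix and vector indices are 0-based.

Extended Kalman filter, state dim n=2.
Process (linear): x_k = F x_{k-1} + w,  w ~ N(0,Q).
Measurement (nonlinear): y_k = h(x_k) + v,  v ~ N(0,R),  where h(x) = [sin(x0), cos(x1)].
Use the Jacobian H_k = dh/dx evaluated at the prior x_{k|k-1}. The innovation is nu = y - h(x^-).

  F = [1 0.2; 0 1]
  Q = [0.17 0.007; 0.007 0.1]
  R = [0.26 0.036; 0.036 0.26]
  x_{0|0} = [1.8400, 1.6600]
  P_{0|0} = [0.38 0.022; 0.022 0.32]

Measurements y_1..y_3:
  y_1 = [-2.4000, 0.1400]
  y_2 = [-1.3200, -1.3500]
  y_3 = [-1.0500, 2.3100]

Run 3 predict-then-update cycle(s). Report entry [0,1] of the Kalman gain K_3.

step 1: x^-=[2.1720, 1.6600]  P^-=[0.5716 0.0930; 0.0930 0.4200]  H_jac=[-0.5656 0.0000; 0.0000 -0.9960]  S=[0.4429 0.0884; 0.0884 0.6767]  K=[-0.7215 -0.0426; 0.0047 -0.6188]  nu=[-3.2247, 0.2291]  x^+=[4.4889, 1.5030]  P^+=[0.3344 0.0372; 0.0372 0.1614]
step 2: x^-=[4.7895, 1.5030]  P^-=[0.5257 0.0765; 0.0765 0.2614]  H_jac=[0.0770 0.0000; 0.0000 -0.9977]  S=[0.2631 0.0301; 0.0301 0.5202]  K=[0.1718 -0.1566; 0.0803 -0.5060]  nu=[-0.3230, -1.4178]  x^+=[4.9561, 2.1944]  P^+=[0.5068 0.0346; 0.0346 0.1290]
step 3: x^-=[5.3950, 2.1944]  P^-=[0.6958 0.0674; 0.0674 0.2290]  H_jac=[0.6308 0.0000; 0.0000 -0.8118]  S=[0.5369 0.0015; 0.0015 0.4109]  K=[0.8179 -0.1361; 0.0805 -0.4526]  nu=[-0.2740, 2.8939]  x^+=[4.7768, 0.8624]  P^+=[0.3294 0.0073; 0.0073 0.1414]

K[0,1] = -0.1361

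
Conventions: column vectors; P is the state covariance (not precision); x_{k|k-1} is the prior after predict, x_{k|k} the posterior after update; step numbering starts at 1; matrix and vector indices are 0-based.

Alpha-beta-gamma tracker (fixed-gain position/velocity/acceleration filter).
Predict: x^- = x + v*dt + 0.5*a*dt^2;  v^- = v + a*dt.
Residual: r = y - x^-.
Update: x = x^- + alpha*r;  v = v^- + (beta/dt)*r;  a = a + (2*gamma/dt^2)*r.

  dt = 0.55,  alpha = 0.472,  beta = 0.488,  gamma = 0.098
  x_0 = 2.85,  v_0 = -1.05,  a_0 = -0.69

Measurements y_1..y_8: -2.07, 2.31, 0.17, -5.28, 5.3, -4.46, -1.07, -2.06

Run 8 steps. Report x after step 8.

x_post = -1.2481

step 1: x_pred=2.1681  r=-4.2381  x^+=0.1677  v^+=-5.1899  a^+=-3.4360
step 2: x_pred=-3.2064  r=5.5164  x^+=-0.6027  v^+=-2.1852  a^+=0.1382
step 3: x_pred=-1.7836  r=1.9536  x^+=-0.8615  v^+=-0.3758  a^+=1.4040
step 4: x_pred=-0.8558  r=-4.4242  x^+=-2.9440  v^+=-3.5290  a^+=-1.4626
step 5: x_pred=-5.1062  r=10.4062  x^+=-0.1945  v^+=4.8997  a^+=5.2800
step 6: x_pred=3.2990  r=-7.7590  x^+=-0.3633  v^+=0.9194  a^+=0.2527
step 7: x_pred=0.1806  r=-1.2506  x^+=-0.4097  v^+=-0.0513  a^+=-0.5576
step 8: x_pred=-0.5222  r=-1.5378  x^+=-1.2481  v^+=-1.7224  a^+=-1.5540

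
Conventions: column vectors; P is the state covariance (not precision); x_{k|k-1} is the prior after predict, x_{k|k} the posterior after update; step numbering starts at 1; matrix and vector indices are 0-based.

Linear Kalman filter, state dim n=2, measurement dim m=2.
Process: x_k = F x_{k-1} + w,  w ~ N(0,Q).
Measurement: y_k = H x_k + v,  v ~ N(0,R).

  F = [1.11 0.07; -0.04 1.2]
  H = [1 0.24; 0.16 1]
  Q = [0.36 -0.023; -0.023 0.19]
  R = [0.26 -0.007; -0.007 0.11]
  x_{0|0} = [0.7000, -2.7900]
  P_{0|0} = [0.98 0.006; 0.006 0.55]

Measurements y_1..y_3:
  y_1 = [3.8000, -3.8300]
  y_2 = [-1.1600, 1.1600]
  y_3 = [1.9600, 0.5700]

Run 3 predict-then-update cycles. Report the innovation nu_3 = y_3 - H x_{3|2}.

innov = [1.4803, 1.1005]

step 1: x^-=[0.5817, -3.3760]  P^-=[1.5711 -0.0123; -0.0123 0.9830]  S=[1.8818 0.4675; 0.4675 1.1293]  K=[0.8702 -0.1486; -0.1081 0.9135]  nu=[4.0285, -0.5471]  x^+=[4.1687, -4.3113]  P^+=[0.2420 -0.0612; -0.0612 0.1110]
step 2: x^-=[4.3255, -5.3403]  P^-=[0.6492 -0.1057; -0.1057 0.3561]  S=[0.8790 0.0726; 0.0726 0.4489]  K=[0.7197 -0.1204; -0.0866 0.7696]  nu=[-4.2038, 5.8082]  x^+=[0.6007, -0.5063]  P^+=[0.2000 -0.0503; -0.0503 0.0933]
step 3: x^-=[0.6313, -0.6315]  P^-=[0.5991 -0.0909; -0.0909 0.3295]  S=[0.8344 0.0736; 0.0736 0.4258]  K=[0.7015 -0.1095; -0.0806 0.7537]  nu=[1.4803, 1.1005]  x^+=[1.5491, 0.0786]  P^+=[0.1947 -0.0481; -0.0481 0.0912]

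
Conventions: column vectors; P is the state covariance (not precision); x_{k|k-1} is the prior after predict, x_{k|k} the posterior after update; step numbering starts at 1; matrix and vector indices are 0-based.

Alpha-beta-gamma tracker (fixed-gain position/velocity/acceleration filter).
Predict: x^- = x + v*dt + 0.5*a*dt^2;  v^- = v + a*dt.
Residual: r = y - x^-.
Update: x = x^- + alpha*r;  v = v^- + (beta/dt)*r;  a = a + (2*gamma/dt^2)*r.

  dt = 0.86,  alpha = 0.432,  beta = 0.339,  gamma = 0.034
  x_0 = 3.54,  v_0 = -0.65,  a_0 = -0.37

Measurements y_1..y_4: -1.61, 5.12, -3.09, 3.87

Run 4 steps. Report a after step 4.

step 1: x_pred=2.8442  r=-4.4542  x^+=0.9200  v^+=-2.7240  a^+=-0.7795
step 2: x_pred=-1.7109  r=6.8309  x^+=1.2400  v^+=-0.7017  a^+=-0.1515
step 3: x_pred=0.5806  r=-3.6706  x^+=-1.0051  v^+=-2.2789  a^+=-0.4890
step 4: x_pred=-3.1458  r=7.0158  x^+=-0.1150  v^+=0.0662  a^+=0.1561

a_post = 0.1561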